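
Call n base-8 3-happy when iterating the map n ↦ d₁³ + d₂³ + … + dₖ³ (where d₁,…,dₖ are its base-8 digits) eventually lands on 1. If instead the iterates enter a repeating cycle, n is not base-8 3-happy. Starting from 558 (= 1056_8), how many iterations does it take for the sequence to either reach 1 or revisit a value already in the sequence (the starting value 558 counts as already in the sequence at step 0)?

558 = (1,0,5,6)_8 → 1³ + 0³ + 5³ + 6³ = 342
342 = (5,2,6)_8 → 5³ + 2³ + 6³ = 349
349 = (5,3,5)_8 → 5³ + 3³ + 5³ = 277
277 = (4,2,5)_8 → 4³ + 2³ + 5³ = 197
197 = (3,0,5)_8 → 3³ + 0³ + 5³ = 152
152 = (2,3,0)_8 → 2³ + 3³ + 0³ = 35
35 = (4,3)_8 → 4³ + 3³ = 91
91 = (1,3,3)_8 → 1³ + 3³ + 3³ = 55
55 = (6,7)_8 → 6³ + 7³ = 559
559 = (1,0,5,7)_8 → 1³ + 0³ + 5³ + 7³ = 469
469 = (7,2,5)_8 → 7³ + 2³ + 5³ = 476
476 = (7,3,4)_8 → 7³ + 3³ + 4³ = 434
434 = (6,6,2)_8 → 6³ + 6³ + 2³ = 440
440 = (6,7,0)_8 → 6³ + 7³ + 0³ = 559  — 559 repeats.
That took 14 steps.

14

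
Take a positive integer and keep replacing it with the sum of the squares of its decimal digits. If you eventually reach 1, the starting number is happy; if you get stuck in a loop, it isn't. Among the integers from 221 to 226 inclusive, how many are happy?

221: 221 → 9 → 81 → 65 → 61 → 37 → 58 → 89 → 145 → 42 → 20 → 4 → 16 → 37  (repeats 37)
222: 222 → 12 → 5 → 25 → 29 → 85 → 89 → 145 → 42 → 20 → 4 → 16 → 37 → 58 → 89  (repeats 89)
223: 223 → 17 → 50 → 25 → 29 → 85 → 89 → 145 → 42 → 20 → 4 → 16 → 37 → 58 → 89  (repeats 89)
224: 224 → 24 → 20 → 4 → 16 → 37 → 58 → 89 → 145 → 42 → 20  (repeats 20)
225: 225 → 33 → 18 → 65 → 61 → 37 → 58 → 89 → 145 → 42 → 20 → 4 → 16 → 37  (repeats 37)
226: 226 → 44 → 32 → 13 → 10 → 1  (reaches 1)
happy: 226

1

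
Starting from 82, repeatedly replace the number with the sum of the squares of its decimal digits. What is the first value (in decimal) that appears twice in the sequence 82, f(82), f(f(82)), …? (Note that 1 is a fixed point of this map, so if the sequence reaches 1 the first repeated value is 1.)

1

82 → 8² + 2² = 68
68 → 6² + 8² = 100
100 → 1² + 0² + 0² = 1  — reached the fixed point 1.
1 → 1, so 1 is the first repeated value.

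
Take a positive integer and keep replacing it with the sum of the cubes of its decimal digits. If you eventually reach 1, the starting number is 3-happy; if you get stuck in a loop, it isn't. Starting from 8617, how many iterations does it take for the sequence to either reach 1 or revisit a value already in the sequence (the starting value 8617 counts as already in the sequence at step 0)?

8617 → 8³ + 6³ + 1³ + 7³ = 1072
1072 → 1³ + 0³ + 7³ + 2³ = 352
352 → 3³ + 5³ + 2³ = 160
160 → 1³ + 6³ + 0³ = 217
217 → 2³ + 1³ + 7³ = 352  — 352 repeats.
That took 5 steps.

5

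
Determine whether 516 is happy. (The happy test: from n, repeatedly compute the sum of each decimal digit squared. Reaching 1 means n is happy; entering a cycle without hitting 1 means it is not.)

not happy

516 → 5² + 1² + 6² = 25 + 1 + 36 = 62
62 → 6² + 2² = 36 + 4 = 40
40 → 4² + 0² = 16 + 0 = 16
16 → 1² + 6² = 1 + 36 = 37
37 → 3² + 7² = 9 + 49 = 58
58 → 5² + 8² = 25 + 64 = 89
89 → 8² + 9² = 64 + 81 = 145
145 → 1² + 4² + 5² = 1 + 16 + 25 = 42
42 → 4² + 2² = 16 + 4 = 20
20 → 2² + 0² = 4 + 0 = 4
4 → 4² = 16  — 16 already seen; the sequence cycles without reaching 1.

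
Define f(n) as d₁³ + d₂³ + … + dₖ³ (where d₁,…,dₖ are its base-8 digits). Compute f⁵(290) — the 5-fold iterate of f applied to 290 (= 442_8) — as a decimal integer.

290 = (4,4,2)_8 → 4³ + 4³ + 2³ = 136
136 = (2,1,0)_8 → 2³ + 1³ + 0³ = 9
9 = (1,1)_8 → 1³ + 1³ = 2
2 = (2)_8 → 2³ = 8
8 = (1,0)_8 → 1³ + 0³ = 1

1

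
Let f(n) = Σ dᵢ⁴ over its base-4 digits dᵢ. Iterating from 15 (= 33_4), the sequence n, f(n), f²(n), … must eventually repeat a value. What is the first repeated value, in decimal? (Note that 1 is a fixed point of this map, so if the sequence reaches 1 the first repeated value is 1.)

15 = (3,3)_4 → 3⁴ + 3⁴ = 162
162 = (2,2,0,2)_4 → 2⁴ + 2⁴ + 0⁴ + 2⁴ = 48
48 = (3,0,0)_4 → 3⁴ + 0⁴ + 0⁴ = 81
81 = (1,1,0,1)_4 → 1⁴ + 1⁴ + 0⁴ + 1⁴ = 3
3 = (3)_4 → 3⁴ = 81  — 81 already appeared earlier.

81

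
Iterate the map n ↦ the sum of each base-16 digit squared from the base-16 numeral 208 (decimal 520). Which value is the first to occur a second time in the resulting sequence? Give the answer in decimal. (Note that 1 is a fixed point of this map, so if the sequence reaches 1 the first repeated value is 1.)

1

520 = (2,0,8)_16 → 2² + 0² + 8² = 4 + 0 + 64 = 68
68 = (4,4)_16 → 4² + 4² = 16 + 16 = 32
32 = (2,0)_16 → 2² + 0² = 4 + 0 = 4
4 = (4)_16 → 4² = 16
16 = (1,0)_16 → 1² + 0² = 1 + 0 = 1  — reached the fixed point 1.
1 → 1, so 1 is the first repeated value.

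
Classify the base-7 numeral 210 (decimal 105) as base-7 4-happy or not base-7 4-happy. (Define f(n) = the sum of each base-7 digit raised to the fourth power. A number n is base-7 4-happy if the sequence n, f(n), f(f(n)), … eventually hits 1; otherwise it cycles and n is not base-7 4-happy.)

not base-7 4-happy

105 = (2,1,0)_7 → 2⁴ + 1⁴ + 0⁴ = 17
17 = (2,3)_7 → 2⁴ + 3⁴ = 97
97 = (1,6,6)_7 → 1⁴ + 6⁴ + 6⁴ = 2593
2593 = (1,0,3,6,3)_7 → 1⁴ + 0⁴ + 3⁴ + 6⁴ + 3⁴ = 1459
1459 = (4,1,5,3)_7 → 4⁴ + 1⁴ + 5⁴ + 3⁴ = 963
963 = (2,5,4,4)_7 → 2⁴ + 5⁴ + 4⁴ + 4⁴ = 1153
1153 = (3,2,3,5)_7 → 3⁴ + 2⁴ + 3⁴ + 5⁴ = 803
803 = (2,2,2,5)_7 → 2⁴ + 2⁴ + 2⁴ + 5⁴ = 673
673 = (1,6,5,1)_7 → 1⁴ + 6⁴ + 5⁴ + 1⁴ = 1923
1923 = (5,4,1,5)_7 → 5⁴ + 4⁴ + 1⁴ + 5⁴ = 1507
1507 = (4,2,5,2)_7 → 4⁴ + 2⁴ + 5⁴ + 2⁴ = 913
913 = (2,4,4,3)_7 → 2⁴ + 4⁴ + 4⁴ + 3⁴ = 609
609 = (1,5,3,0)_7 → 1⁴ + 5⁴ + 3⁴ + 0⁴ = 707
707 = (2,0,3,0)_7 → 2⁴ + 0⁴ + 3⁴ + 0⁴ = 97  — 97 already seen; the sequence cycles without reaching 1.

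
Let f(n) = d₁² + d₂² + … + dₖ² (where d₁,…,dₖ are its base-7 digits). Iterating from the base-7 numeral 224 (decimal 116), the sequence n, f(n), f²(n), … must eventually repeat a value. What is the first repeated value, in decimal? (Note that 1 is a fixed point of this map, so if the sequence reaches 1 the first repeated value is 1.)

2

116 = (2,2,4)_7 → 2² + 2² + 4² = 24
24 = (3,3)_7 → 3² + 3² = 18
18 = (2,4)_7 → 2² + 4² = 20
20 = (2,6)_7 → 2² + 6² = 40
40 = (5,5)_7 → 5² + 5² = 50
50 = (1,0,1)_7 → 1² + 0² + 1² = 2
2 = (2)_7 → 2² = 4
4 = (4)_7 → 4² = 16
16 = (2,2)_7 → 2² + 2² = 8
8 = (1,1)_7 → 1² + 1² = 2  — 2 already appeared earlier.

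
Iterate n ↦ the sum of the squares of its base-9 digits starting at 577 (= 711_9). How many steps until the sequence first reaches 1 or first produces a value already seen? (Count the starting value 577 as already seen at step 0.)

8

577 = (7,1,1)_9 → 7² + 1² + 1² = 51
51 = (5,6)_9 → 5² + 6² = 61
61 = (6,7)_9 → 6² + 7² = 85
85 = (1,0,4)_9 → 1² + 0² + 4² = 17
17 = (1,8)_9 → 1² + 8² = 65
65 = (7,2)_9 → 7² + 2² = 53
53 = (5,8)_9 → 5² + 8² = 89
89 = (1,0,8)_9 → 1² + 0² + 8² = 65  — 65 repeats.
That took 8 steps.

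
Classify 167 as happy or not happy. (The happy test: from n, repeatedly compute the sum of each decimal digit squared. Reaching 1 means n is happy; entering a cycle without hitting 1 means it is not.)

167 → 1² + 6² + 7² = 86
86 → 8² + 6² = 100
100 → 1² + 0² + 0² = 1  — reached 1.

happy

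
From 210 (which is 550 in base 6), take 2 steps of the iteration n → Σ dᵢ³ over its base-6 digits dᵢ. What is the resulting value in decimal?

190

210 = (5,5,0)_6 → 250
250 = (1,0,5,4)_6 → 190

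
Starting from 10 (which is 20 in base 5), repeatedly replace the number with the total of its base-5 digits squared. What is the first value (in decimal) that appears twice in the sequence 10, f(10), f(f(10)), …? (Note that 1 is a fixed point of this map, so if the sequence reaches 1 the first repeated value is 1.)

10 = (2,0)_5 → 2² + 0² = 4 + 0 = 4
4 = (4)_5 → 4² = 16
16 = (3,1)_5 → 3² + 1² = 9 + 1 = 10  — 10 already appeared earlier.

10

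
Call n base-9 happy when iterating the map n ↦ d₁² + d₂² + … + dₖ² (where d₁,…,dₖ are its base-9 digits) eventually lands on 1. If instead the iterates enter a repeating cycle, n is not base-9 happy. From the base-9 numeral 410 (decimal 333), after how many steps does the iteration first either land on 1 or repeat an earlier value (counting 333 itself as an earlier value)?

333 = (4,1,0)_9 → 4² + 1² + 0² = 17
17 = (1,8)_9 → 1² + 8² = 65
65 = (7,2)_9 → 7² + 2² = 53
53 = (5,8)_9 → 5² + 8² = 89
89 = (1,0,8)_9 → 1² + 0² + 8² = 65  — 65 repeats.
That took 5 steps.

5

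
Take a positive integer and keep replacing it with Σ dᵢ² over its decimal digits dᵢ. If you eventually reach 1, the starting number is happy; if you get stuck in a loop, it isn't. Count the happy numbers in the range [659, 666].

1

659: 659 → 142 → 21 → 5 → 25 → 29 → 85 → 89 → 145 → 42 → 20 → 4 → 16 → 37 → 58 → 89  — not happy
660: 660 → 72 → 53 → 34 → 25 → 29 → 85 → 89 → 145 → 42 → 20 → 4 → 16 → 37 → 58 → 89  — not happy
661: 661 → 73 → 58 → 89 → 145 → 42 → 20 → 4 → 16 → 37 → 58  — not happy
662: 662 → 76 → 85 → 89 → 145 → 42 → 20 → 4 → 16 → 37 → 58 → 89  — not happy
663: 663 → 81 → 65 → 61 → 37 → 58 → 89 → 145 → 42 → 20 → 4 → 16 → 37  — not happy
664: 664 → 88 → 128 → 69 → 117 → 51 → 26 → 40 → 16 → 37 → 58 → 89 → 145 → 42 → 20 → 4 → 16  — not happy
665: 665 → 97 → 130 → 10 → 1  — happy
666: 666 → 108 → 65 → 61 → 37 → 58 → 89 → 145 → 42 → 20 → 4 → 16 → 37  — not happy
happy: 665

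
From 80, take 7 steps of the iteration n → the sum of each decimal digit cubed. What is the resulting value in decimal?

80 → 512
512 → 134
134 → 92
92 → 737
737 → 713
713 → 371
371 → 371

371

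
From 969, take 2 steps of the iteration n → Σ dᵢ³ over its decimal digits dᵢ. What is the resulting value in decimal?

624

969 → 9³ + 6³ + 9³ = 729 + 216 + 729 = 1674
1674 → 1³ + 6³ + 7³ + 4³ = 1 + 216 + 343 + 64 = 624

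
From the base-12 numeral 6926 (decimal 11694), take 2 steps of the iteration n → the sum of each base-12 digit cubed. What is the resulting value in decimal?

638

11694 = (6,9,2,6)_12 → 6³ + 9³ + 2³ + 6³ = 1169
1169 = (8,1,5)_12 → 8³ + 1³ + 5³ = 638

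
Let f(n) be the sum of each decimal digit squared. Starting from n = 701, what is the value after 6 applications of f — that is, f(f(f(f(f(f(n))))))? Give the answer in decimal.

701 → 7² + 0² + 1² = 50
50 → 5² + 0² = 25
25 → 2² + 5² = 29
29 → 2² + 9² = 85
85 → 8² + 5² = 89
89 → 8² + 9² = 145

145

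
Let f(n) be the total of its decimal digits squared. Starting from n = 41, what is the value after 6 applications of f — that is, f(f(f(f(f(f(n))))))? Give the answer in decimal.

41 → 4² + 1² = 17
17 → 1² + 7² = 50
50 → 5² + 0² = 25
25 → 2² + 5² = 29
29 → 2² + 9² = 85
85 → 8² + 5² = 89

89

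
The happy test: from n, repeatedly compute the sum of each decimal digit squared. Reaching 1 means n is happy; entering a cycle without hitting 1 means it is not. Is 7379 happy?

7379 → 7² + 3² + 7² + 9² = 188
188 → 1² + 8² + 8² = 129
129 → 1² + 2² + 9² = 86
86 → 8² + 6² = 100
100 → 1² + 0² + 0² = 1  — reached 1.

happy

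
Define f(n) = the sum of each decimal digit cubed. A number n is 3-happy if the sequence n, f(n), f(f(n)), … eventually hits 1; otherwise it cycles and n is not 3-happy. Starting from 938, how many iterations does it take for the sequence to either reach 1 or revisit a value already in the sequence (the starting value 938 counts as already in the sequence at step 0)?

5

938 → 9³ + 3³ + 8³ = 729 + 27 + 512 = 1268
1268 → 1³ + 2³ + 6³ + 8³ = 1 + 8 + 216 + 512 = 737
737 → 7³ + 3³ + 7³ = 343 + 27 + 343 = 713
713 → 7³ + 1³ + 3³ = 343 + 1 + 27 = 371
371 → 3³ + 7³ + 1³ = 27 + 343 + 1 = 371  — 371 repeats.
That took 5 steps.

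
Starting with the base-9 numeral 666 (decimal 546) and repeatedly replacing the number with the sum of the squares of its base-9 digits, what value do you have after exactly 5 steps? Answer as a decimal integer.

546 = (6,6,6)_9 → 108
108 = (1,3,0)_9 → 10
10 = (1,1)_9 → 2
2 = (2)_9 → 4
4 = (4)_9 → 16

16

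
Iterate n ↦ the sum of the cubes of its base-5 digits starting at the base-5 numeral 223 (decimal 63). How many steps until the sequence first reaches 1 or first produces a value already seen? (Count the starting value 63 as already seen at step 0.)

6

63 = (2,2,3)_5 → 2³ + 2³ + 3³ = 8 + 8 + 27 = 43
43 = (1,3,3)_5 → 1³ + 3³ + 3³ = 1 + 27 + 27 = 55
55 = (2,1,0)_5 → 2³ + 1³ + 0³ = 8 + 1 + 0 = 9
9 = (1,4)_5 → 1³ + 4³ = 1 + 64 = 65
65 = (2,3,0)_5 → 2³ + 3³ + 0³ = 8 + 27 + 0 = 35
35 = (1,2,0)_5 → 1³ + 2³ + 0³ = 1 + 8 + 0 = 9  — 9 repeats.
That took 6 steps.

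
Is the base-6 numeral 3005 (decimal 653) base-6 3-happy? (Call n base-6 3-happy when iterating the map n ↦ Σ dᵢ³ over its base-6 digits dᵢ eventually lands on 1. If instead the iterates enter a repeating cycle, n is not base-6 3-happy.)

653 = (3,0,0,5)_6 → 152
152 = (4,1,2)_6 → 73
73 = (2,0,1)_6 → 9
9 = (1,3)_6 → 28
28 = (4,4)_6 → 128
128 = (3,3,2)_6 → 62
62 = (1,4,2)_6 → 73  — 73 already seen; the sequence cycles without reaching 1.

not base-6 3-happy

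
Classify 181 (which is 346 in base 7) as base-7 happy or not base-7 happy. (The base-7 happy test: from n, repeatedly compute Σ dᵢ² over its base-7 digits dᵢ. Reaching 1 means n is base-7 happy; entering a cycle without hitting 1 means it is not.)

181 = (3,4,6)_7 → 61
61 = (1,1,5)_7 → 27
27 = (3,6)_7 → 45
45 = (6,3)_7 → 45  — 45 already seen; the sequence cycles without reaching 1.

not base-7 happy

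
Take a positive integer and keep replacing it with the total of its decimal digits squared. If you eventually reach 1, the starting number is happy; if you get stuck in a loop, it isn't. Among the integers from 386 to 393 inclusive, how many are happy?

386: 386 → 109 → 82 → 68 → 100 → 1  (reaches 1)
387: 387 → 122 → 9 → 81 → 65 → 61 → 37 → 58 → 89 → 145 → 42 → 20 → 4 → 16 → 37  (repeats 37)
388: 388 → 137 → 59 → 106 → 37 → 58 → 89 → 145 → 42 → 20 → 4 → 16 → 37  (repeats 37)
389: 389 → 154 → 42 → 20 → 4 → 16 → 37 → 58 → 89 → 145 → 42  (repeats 42)
390: 390 → 90 → 81 → 65 → 61 → 37 → 58 → 89 → 145 → 42 → 20 → 4 → 16 → 37  (repeats 37)
391: 391 → 91 → 82 → 68 → 100 → 1  (reaches 1)
392: 392 → 94 → 97 → 130 → 10 → 1  (reaches 1)
393: 393 → 99 → 162 → 41 → 17 → 50 → 25 → 29 → 85 → 89 → 145 → 42 → 20 → 4 → 16 → 37 → 58 → 89  (repeats 89)
happy: 386, 391, 392

3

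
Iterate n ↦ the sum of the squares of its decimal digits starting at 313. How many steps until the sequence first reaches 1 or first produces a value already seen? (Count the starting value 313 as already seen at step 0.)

5

313 → 19
19 → 82
82 → 68
68 → 100
100 → 1  — reached 1.
That took 5 steps.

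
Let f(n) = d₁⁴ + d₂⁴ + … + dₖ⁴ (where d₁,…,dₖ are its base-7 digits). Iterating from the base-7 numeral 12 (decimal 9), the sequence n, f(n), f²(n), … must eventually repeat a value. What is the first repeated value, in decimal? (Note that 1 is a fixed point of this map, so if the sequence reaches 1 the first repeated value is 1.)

9 = (1,2)_7 → 1⁴ + 2⁴ = 17
17 = (2,3)_7 → 2⁴ + 3⁴ = 97
97 = (1,6,6)_7 → 1⁴ + 6⁴ + 6⁴ = 2593
2593 = (1,0,3,6,3)_7 → 1⁴ + 0⁴ + 3⁴ + 6⁴ + 3⁴ = 1459
1459 = (4,1,5,3)_7 → 4⁴ + 1⁴ + 5⁴ + 3⁴ = 963
963 = (2,5,4,4)_7 → 2⁴ + 5⁴ + 4⁴ + 4⁴ = 1153
1153 = (3,2,3,5)_7 → 3⁴ + 2⁴ + 3⁴ + 5⁴ = 803
803 = (2,2,2,5)_7 → 2⁴ + 2⁴ + 2⁴ + 5⁴ = 673
673 = (1,6,5,1)_7 → 1⁴ + 6⁴ + 5⁴ + 1⁴ = 1923
1923 = (5,4,1,5)_7 → 5⁴ + 4⁴ + 1⁴ + 5⁴ = 1507
1507 = (4,2,5,2)_7 → 4⁴ + 2⁴ + 5⁴ + 2⁴ = 913
913 = (2,4,4,3)_7 → 2⁴ + 4⁴ + 4⁴ + 3⁴ = 609
609 = (1,5,3,0)_7 → 1⁴ + 5⁴ + 3⁴ + 0⁴ = 707
707 = (2,0,3,0)_7 → 2⁴ + 0⁴ + 3⁴ + 0⁴ = 97  — 97 already appeared earlier.

97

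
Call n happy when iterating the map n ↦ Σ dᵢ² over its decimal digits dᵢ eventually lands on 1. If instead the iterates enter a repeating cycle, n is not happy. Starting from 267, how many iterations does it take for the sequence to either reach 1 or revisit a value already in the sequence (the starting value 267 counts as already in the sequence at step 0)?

267 → 2² + 6² + 7² = 89
89 → 8² + 9² = 145
145 → 1² + 4² + 5² = 42
42 → 4² + 2² = 20
20 → 2² + 0² = 4
4 → 4² = 16
16 → 1² + 6² = 37
37 → 3² + 7² = 58
58 → 5² + 8² = 89  — 89 repeats.
That took 9 steps.

9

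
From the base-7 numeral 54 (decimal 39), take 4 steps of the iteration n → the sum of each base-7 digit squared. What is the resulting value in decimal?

45

39 = (5,4)_7 → 41
41 = (5,6)_7 → 61
61 = (1,1,5)_7 → 27
27 = (3,6)_7 → 45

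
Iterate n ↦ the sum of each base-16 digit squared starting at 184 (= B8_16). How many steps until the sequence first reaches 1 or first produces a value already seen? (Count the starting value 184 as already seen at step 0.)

184 = (11,8)_16 → 11² + 8² = 185
185 = (11,9)_16 → 11² + 9² = 202
202 = (12,10)_16 → 12² + 10² = 244
244 = (15,4)_16 → 15² + 4² = 241
241 = (15,1)_16 → 15² + 1² = 226
226 = (14,2)_16 → 14² + 2² = 200
200 = (12,8)_16 → 12² + 8² = 208
208 = (13,0)_16 → 13² + 0² = 169
169 = (10,9)_16 → 10² + 9² = 181
181 = (11,5)_16 → 11² + 5² = 146
146 = (9,2)_16 → 9² + 2² = 85
85 = (5,5)_16 → 5² + 5² = 50
50 = (3,2)_16 → 3² + 2² = 13
13 = (13)_16 → 13² = 169  — 169 repeats.
That took 14 steps.

14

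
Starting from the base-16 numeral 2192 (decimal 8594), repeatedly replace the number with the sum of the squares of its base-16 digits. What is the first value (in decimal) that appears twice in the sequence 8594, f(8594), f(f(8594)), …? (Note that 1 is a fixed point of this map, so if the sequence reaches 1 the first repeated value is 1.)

8594 = (2,1,9,2)_16 → 2² + 1² + 9² + 2² = 90
90 = (5,10)_16 → 5² + 10² = 125
125 = (7,13)_16 → 7² + 13² = 218
218 = (13,10)_16 → 13² + 10² = 269
269 = (1,0,13)_16 → 1² + 0² + 13² = 170
170 = (10,10)_16 → 10² + 10² = 200
200 = (12,8)_16 → 12² + 8² = 208
208 = (13,0)_16 → 13² + 0² = 169
169 = (10,9)_16 → 10² + 9² = 181
181 = (11,5)_16 → 11² + 5² = 146
146 = (9,2)_16 → 9² + 2² = 85
85 = (5,5)_16 → 5² + 5² = 50
50 = (3,2)_16 → 3² + 2² = 13
13 = (13)_16 → 13² = 169  — 169 already appeared earlier.

169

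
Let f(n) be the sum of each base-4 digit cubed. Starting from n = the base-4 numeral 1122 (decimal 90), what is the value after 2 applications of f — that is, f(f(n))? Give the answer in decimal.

90 = (1,1,2,2)_4 → 1³ + 1³ + 2³ + 2³ = 1 + 1 + 8 + 8 = 18
18 = (1,0,2)_4 → 1³ + 0³ + 2³ = 1 + 0 + 8 = 9

9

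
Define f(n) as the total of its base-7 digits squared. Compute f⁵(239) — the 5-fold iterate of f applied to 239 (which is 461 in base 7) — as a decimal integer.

29

239 = (4,6,1)_7 → 53
53 = (1,0,4)_7 → 17
17 = (2,3)_7 → 13
13 = (1,6)_7 → 37
37 = (5,2)_7 → 29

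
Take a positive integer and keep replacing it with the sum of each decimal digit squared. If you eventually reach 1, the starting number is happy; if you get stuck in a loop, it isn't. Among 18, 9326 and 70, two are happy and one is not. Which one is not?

18

18: 18 → 65 → 61 → 37 → 58 → 89 → 145 → 42 → 20 → 4 → 16 → 37  — repeats 37 (not happy)
9326: 9326 → 130 → 10 → 1  — reaches 1 (happy)
70: 70 → 49 → 97 → 130 → 10 → 1  — reaches 1 (happy)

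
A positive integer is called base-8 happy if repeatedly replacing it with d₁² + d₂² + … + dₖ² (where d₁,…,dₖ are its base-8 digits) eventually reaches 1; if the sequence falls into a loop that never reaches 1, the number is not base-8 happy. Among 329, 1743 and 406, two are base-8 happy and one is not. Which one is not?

1743

329: 329 → 27 → 18 → 8 → 1  — reaches 1 (base-8 happy)
1743: 1743 → 68 → 17 → 5 → 25 → 10 → 5  — repeats 5 (not base-8 happy)
406: 406 → 76 → 18 → 8 → 1  — reaches 1 (base-8 happy)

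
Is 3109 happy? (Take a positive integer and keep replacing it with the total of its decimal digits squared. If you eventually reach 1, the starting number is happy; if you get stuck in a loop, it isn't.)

3109 → 3² + 1² + 0² + 9² = 91
91 → 9² + 1² = 82
82 → 8² + 2² = 68
68 → 6² + 8² = 100
100 → 1² + 0² + 0² = 1  — reached 1.

happy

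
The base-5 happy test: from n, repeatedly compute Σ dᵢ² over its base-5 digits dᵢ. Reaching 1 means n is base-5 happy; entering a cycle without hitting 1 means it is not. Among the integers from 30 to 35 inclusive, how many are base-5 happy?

30: 30 → 2 → 4 → 16 → 10 → 4  — not base-5 happy
31: 31 → 3 → 9 → 17 → 13 → 13  — not base-5 happy
32: 32 → 6 → 2 → 4 → 16 → 10 → 4  — not base-5 happy
33: 33 → 11 → 5 → 1  — base-5 happy
34: 34 → 18 → 18  — not base-5 happy
35: 35 → 5 → 1  — base-5 happy
base-5 happy: 33, 35

2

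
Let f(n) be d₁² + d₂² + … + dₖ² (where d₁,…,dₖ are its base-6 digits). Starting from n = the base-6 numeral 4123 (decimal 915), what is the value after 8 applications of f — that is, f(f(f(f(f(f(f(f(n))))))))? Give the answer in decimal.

915 = (4,1,2,3)_6 → 4² + 1² + 2² + 3² = 30
30 = (5,0)_6 → 5² + 0² = 25
25 = (4,1)_6 → 4² + 1² = 17
17 = (2,5)_6 → 2² + 5² = 29
29 = (4,5)_6 → 4² + 5² = 41
41 = (1,0,5)_6 → 1² + 0² + 5² = 26
26 = (4,2)_6 → 4² + 2² = 20
20 = (3,2)_6 → 3² + 2² = 13

13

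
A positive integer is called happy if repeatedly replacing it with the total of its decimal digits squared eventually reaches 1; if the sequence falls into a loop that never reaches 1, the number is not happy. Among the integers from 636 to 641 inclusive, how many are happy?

2

636: 636 → 81 → 65 → 61 → 37 → 58 → 89 → 145 → 42 → 20 → 4 → 16 → 37  (repeats 37)
637: 637 → 94 → 97 → 130 → 10 → 1  (reaches 1)
638: 638 → 109 → 82 → 68 → 100 → 1  (reaches 1)
639: 639 → 126 → 41 → 17 → 50 → 25 → 29 → 85 → 89 → 145 → 42 → 20 → 4 → 16 → 37 → 58 → 89  (repeats 89)
640: 640 → 52 → 29 → 85 → 89 → 145 → 42 → 20 → 4 → 16 → 37 → 58 → 89  (repeats 89)
641: 641 → 53 → 34 → 25 → 29 → 85 → 89 → 145 → 42 → 20 → 4 → 16 → 37 → 58 → 89  (repeats 89)
happy: 637, 638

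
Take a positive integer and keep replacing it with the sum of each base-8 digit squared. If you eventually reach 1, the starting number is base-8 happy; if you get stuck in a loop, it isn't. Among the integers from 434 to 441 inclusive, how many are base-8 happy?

434: 434 → 76 → 18 → 8 → 1  (reaches 1)
435: 435 → 81 → 6 → 36 → 32 → 16 → 4 → 16  (repeats 16)
436: 436 → 88 → 10 → 5 → 25 → 10  (repeats 10)
437: 437 → 97 → 18 → 8 → 1  (reaches 1)
438: 438 → 108 → 42 → 29 → 34 → 20 → 20  (repeats 20)
439: 439 → 121 → 51 → 45 → 50 → 40 → 25 → 10 → 5 → 25  (repeats 25)
440: 440 → 85 → 30 → 45 → 50 → 40 → 25 → 10 → 5 → 25  (repeats 25)
441: 441 → 86 → 41 → 26 → 13 → 26  (repeats 26)
base-8 happy: 434, 437

2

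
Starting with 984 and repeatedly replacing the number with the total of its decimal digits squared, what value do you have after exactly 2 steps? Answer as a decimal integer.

984 → 9² + 8² + 4² = 81 + 64 + 16 = 161
161 → 1² + 6² + 1² = 1 + 36 + 1 = 38

38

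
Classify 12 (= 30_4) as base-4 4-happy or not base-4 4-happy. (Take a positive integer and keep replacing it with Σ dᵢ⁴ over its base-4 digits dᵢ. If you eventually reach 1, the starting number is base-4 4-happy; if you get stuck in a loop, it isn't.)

not base-4 4-happy

12 = (3,0)_4 → 3⁴ + 0⁴ = 81 + 0 = 81
81 = (1,1,0,1)_4 → 1⁴ + 1⁴ + 0⁴ + 1⁴ = 1 + 1 + 0 + 1 = 3
3 = (3)_4 → 3⁴ = 81  — 81 already seen; the sequence cycles without reaching 1.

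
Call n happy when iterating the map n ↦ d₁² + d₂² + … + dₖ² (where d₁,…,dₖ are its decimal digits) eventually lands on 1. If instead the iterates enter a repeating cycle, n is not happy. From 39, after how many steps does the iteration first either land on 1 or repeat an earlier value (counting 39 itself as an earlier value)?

13

39 → 90
90 → 81
81 → 65
65 → 61
61 → 37
37 → 58
58 → 89
89 → 145
145 → 42
42 → 20
20 → 4
4 → 16
16 → 37  — 37 repeats.
That took 13 steps.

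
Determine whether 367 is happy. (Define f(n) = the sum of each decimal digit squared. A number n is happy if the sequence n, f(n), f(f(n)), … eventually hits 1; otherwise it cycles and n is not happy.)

happy

367 → 3² + 6² + 7² = 9 + 36 + 49 = 94
94 → 9² + 4² = 81 + 16 = 97
97 → 9² + 7² = 81 + 49 = 130
130 → 1² + 3² + 0² = 1 + 9 + 0 = 10
10 → 1² + 0² = 1 + 0 = 1  — reached 1.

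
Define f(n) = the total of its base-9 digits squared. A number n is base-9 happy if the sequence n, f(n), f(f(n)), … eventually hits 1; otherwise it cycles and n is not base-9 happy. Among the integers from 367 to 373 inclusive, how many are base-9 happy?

1

367: 367 → 81 → 1  — base-9 happy
368: 368 → 96 → 38 → 20 → 8 → 64 → 50 → 50  — not base-9 happy
369: 369 → 41 → 41  — not base-9 happy
370: 370 → 42 → 52 → 74 → 68 → 74  — not base-9 happy
371: 371 → 45 → 25 → 53 → 89 → 65 → 53  — not base-9 happy
372: 372 → 50 → 50  — not base-9 happy
373: 373 → 57 → 45 → 25 → 53 → 89 → 65 → 53  — not base-9 happy
base-9 happy: 367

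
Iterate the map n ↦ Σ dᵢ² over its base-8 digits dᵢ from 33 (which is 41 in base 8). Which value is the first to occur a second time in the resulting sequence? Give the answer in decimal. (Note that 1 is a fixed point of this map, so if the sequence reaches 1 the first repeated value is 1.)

5

33 = (4,1)_8 → 4² + 1² = 17
17 = (2,1)_8 → 2² + 1² = 5
5 = (5)_8 → 5² = 25
25 = (3,1)_8 → 3² + 1² = 10
10 = (1,2)_8 → 1² + 2² = 5  — 5 already appeared earlier.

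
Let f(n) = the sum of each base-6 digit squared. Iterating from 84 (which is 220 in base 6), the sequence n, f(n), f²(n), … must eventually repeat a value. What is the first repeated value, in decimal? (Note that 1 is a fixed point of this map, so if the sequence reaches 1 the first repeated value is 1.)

5

84 = (2,2,0)_6 → 2² + 2² + 0² = 4 + 4 + 0 = 8
8 = (1,2)_6 → 1² + 2² = 1 + 4 = 5
5 = (5)_6 → 5² = 25
25 = (4,1)_6 → 4² + 1² = 16 + 1 = 17
17 = (2,5)_6 → 2² + 5² = 4 + 25 = 29
29 = (4,5)_6 → 4² + 5² = 16 + 25 = 41
41 = (1,0,5)_6 → 1² + 0² + 5² = 1 + 0 + 25 = 26
26 = (4,2)_6 → 4² + 2² = 16 + 4 = 20
20 = (3,2)_6 → 3² + 2² = 9 + 4 = 13
13 = (2,1)_6 → 2² + 1² = 4 + 1 = 5  — 5 already appeared earlier.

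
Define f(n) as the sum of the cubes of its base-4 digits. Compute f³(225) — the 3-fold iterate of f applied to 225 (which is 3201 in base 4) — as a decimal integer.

225 = (3,2,0,1)_4 → 3³ + 2³ + 0³ + 1³ = 27 + 8 + 0 + 1 = 36
36 = (2,1,0)_4 → 2³ + 1³ + 0³ = 8 + 1 + 0 = 9
9 = (2,1)_4 → 2³ + 1³ = 8 + 1 = 9

9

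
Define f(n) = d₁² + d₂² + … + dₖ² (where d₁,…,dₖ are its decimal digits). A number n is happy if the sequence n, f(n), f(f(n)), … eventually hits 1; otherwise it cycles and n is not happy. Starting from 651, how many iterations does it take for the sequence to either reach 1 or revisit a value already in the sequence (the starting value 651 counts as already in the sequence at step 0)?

11

651 → 6² + 5² + 1² = 36 + 25 + 1 = 62
62 → 6² + 2² = 36 + 4 = 40
40 → 4² + 0² = 16 + 0 = 16
16 → 1² + 6² = 1 + 36 = 37
37 → 3² + 7² = 9 + 49 = 58
58 → 5² + 8² = 25 + 64 = 89
89 → 8² + 9² = 64 + 81 = 145
145 → 1² + 4² + 5² = 1 + 16 + 25 = 42
42 → 4² + 2² = 16 + 4 = 20
20 → 2² + 0² = 4 + 0 = 4
4 → 4² = 16  — 16 repeats.
That took 11 steps.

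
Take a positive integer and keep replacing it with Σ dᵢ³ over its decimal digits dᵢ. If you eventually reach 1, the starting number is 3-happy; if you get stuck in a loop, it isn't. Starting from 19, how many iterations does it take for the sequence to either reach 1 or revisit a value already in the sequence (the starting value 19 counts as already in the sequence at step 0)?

19 → 1³ + 9³ = 730
730 → 7³ + 3³ + 0³ = 370
370 → 3³ + 7³ + 0³ = 370  — 370 repeats.
That took 3 steps.

3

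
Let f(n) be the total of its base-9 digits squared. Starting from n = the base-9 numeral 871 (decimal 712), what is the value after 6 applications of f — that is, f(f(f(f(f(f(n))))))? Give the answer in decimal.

712 = (8,7,1)_9 → 114
114 = (1,3,6)_9 → 46
46 = (5,1)_9 → 26
26 = (2,8)_9 → 68
68 = (7,5)_9 → 74
74 = (8,2)_9 → 68

68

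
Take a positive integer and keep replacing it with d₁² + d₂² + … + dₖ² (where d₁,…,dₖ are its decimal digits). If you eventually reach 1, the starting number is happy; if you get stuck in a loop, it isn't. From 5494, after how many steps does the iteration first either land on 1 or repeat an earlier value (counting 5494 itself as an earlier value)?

5494 → 5² + 4² + 9² + 4² = 138
138 → 1² + 3² + 8² = 74
74 → 7² + 4² = 65
65 → 6² + 5² = 61
61 → 6² + 1² = 37
37 → 3² + 7² = 58
58 → 5² + 8² = 89
89 → 8² + 9² = 145
145 → 1² + 4² + 5² = 42
42 → 4² + 2² = 20
20 → 2² + 0² = 4
4 → 4² = 16
16 → 1² + 6² = 37  — 37 repeats.
That took 13 steps.

13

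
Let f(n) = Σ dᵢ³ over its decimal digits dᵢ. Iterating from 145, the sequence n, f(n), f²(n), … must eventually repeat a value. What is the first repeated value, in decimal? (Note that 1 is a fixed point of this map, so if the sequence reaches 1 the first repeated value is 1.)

370

145 → 1³ + 4³ + 5³ = 190
190 → 1³ + 9³ + 0³ = 730
730 → 7³ + 3³ + 0³ = 370
370 → 3³ + 7³ + 0³ = 370  — 370 already appeared earlier.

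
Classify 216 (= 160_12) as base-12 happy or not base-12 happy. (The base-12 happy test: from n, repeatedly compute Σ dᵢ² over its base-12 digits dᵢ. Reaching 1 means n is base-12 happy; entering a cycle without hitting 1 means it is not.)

216 = (1,6,0)_12 → 37
37 = (3,1)_12 → 10
10 = (10)_12 → 100
100 = (8,4)_12 → 80
80 = (6,8)_12 → 100  — 100 already seen; the sequence cycles without reaching 1.

not base-12 happy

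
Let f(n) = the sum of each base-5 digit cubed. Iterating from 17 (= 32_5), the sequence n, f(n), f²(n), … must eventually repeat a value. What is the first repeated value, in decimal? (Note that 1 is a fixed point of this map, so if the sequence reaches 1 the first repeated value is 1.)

35

17 = (3,2)_5 → 3³ + 2³ = 35
35 = (1,2,0)_5 → 1³ + 2³ + 0³ = 9
9 = (1,4)_5 → 1³ + 4³ = 65
65 = (2,3,0)_5 → 2³ + 3³ + 0³ = 35  — 35 already appeared earlier.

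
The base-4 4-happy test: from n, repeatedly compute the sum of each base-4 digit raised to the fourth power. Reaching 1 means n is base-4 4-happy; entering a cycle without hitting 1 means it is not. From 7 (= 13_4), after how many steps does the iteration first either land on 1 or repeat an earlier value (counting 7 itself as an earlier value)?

7 = (1,3)_4 → 1⁴ + 3⁴ = 82
82 = (1,1,0,2)_4 → 1⁴ + 1⁴ + 0⁴ + 2⁴ = 18
18 = (1,0,2)_4 → 1⁴ + 0⁴ + 2⁴ = 17
17 = (1,0,1)_4 → 1⁴ + 0⁴ + 1⁴ = 2
2 = (2)_4 → 2⁴ = 16
16 = (1,0,0)_4 → 1⁴ + 0⁴ + 0⁴ = 1  — reached 1.
That took 6 steps.

6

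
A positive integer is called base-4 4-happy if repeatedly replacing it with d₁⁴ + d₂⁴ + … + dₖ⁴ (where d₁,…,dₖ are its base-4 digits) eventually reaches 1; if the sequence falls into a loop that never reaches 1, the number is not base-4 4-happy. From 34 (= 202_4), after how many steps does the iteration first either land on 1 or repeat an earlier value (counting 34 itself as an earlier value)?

34 = (2,0,2)_4 → 32
32 = (2,0,0)_4 → 16
16 = (1,0,0)_4 → 1  — reached 1.
That took 3 steps.

3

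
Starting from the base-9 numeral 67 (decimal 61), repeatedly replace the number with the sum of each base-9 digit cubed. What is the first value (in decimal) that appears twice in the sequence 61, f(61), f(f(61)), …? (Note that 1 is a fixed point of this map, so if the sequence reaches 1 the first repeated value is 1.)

61 = (6,7)_9 → 6³ + 7³ = 559
559 = (6,8,1)_9 → 6³ + 8³ + 1³ = 729
729 = (1,0,0,0)_9 → 1³ + 0³ + 0³ + 0³ = 1  — reached the fixed point 1.
1 → 1, so 1 is the first repeated value.

1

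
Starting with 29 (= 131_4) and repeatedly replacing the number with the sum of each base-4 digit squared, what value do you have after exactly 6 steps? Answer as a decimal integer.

29 = (1,3,1)_4 → 1² + 3² + 1² = 1 + 9 + 1 = 11
11 = (2,3)_4 → 2² + 3² = 4 + 9 = 13
13 = (3,1)_4 → 3² + 1² = 9 + 1 = 10
10 = (2,2)_4 → 2² + 2² = 4 + 4 = 8
8 = (2,0)_4 → 2² + 0² = 4 + 0 = 4
4 = (1,0)_4 → 1² + 0² = 1 + 0 = 1

1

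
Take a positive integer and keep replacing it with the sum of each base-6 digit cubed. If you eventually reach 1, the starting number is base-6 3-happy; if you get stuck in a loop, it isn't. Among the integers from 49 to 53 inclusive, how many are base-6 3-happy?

2

49: 49 → 10 → 65 → 190 → 190  (repeats 190)
50: 50 → 17 → 133 → 92 → 43 → 3 → 27 → 91 → 36 → 1  (reaches 1)
51: 51 → 36 → 1  (reaches 1)
52: 52 → 73 → 9 → 28 → 128 → 62 → 73  (repeats 73)
53: 53 → 134 → 99 → 99  (repeats 99)
base-6 3-happy: 50, 51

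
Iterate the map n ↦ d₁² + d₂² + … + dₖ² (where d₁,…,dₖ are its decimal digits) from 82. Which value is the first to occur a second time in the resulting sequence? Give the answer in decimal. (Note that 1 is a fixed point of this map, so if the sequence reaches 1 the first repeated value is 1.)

82 → 68
68 → 100
100 → 1  — reached the fixed point 1.
1 → 1, so 1 is the first repeated value.

1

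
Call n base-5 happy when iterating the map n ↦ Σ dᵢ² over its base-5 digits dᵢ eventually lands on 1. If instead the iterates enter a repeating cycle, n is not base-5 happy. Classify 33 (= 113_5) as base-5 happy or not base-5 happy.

33 = (1,1,3)_5 → 1² + 1² + 3² = 1 + 1 + 9 = 11
11 = (2,1)_5 → 2² + 1² = 4 + 1 = 5
5 = (1,0)_5 → 1² + 0² = 1 + 0 = 1  — reached 1.

base-5 happy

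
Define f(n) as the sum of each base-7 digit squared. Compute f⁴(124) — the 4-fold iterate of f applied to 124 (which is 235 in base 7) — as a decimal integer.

10

124 = (2,3,5)_7 → 38
38 = (5,3)_7 → 34
34 = (4,6)_7 → 52
52 = (1,0,3)_7 → 10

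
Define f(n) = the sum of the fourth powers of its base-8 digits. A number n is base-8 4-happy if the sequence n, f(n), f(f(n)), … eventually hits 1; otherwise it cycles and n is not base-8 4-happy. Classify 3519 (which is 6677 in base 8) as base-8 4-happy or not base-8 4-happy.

3519 = (6,6,7,7)_8 → 6⁴ + 6⁴ + 7⁴ + 7⁴ = 1296 + 1296 + 2401 + 2401 = 7394
7394 = (1,6,3,4,2)_8 → 1⁴ + 6⁴ + 3⁴ + 4⁴ + 2⁴ = 1 + 1296 + 81 + 256 + 16 = 1650
1650 = (3,1,6,2)_8 → 3⁴ + 1⁴ + 6⁴ + 2⁴ = 81 + 1 + 1296 + 16 = 1394
1394 = (2,5,6,2)_8 → 2⁴ + 5⁴ + 6⁴ + 2⁴ = 16 + 625 + 1296 + 16 = 1953
1953 = (3,6,4,1)_8 → 3⁴ + 6⁴ + 4⁴ + 1⁴ = 81 + 1296 + 256 + 1 = 1634
1634 = (3,1,4,2)_8 → 3⁴ + 1⁴ + 4⁴ + 2⁴ = 81 + 1 + 256 + 16 = 354
354 = (5,4,2)_8 → 5⁴ + 4⁴ + 2⁴ = 625 + 256 + 16 = 897
897 = (1,6,0,1)_8 → 1⁴ + 6⁴ + 0⁴ + 1⁴ = 1 + 1296 + 0 + 1 = 1298
1298 = (2,4,2,2)_8 → 2⁴ + 4⁴ + 2⁴ + 2⁴ = 16 + 256 + 16 + 16 = 304
304 = (4,6,0)_8 → 4⁴ + 6⁴ + 0⁴ = 256 + 1296 + 0 = 1552
1552 = (3,0,2,0)_8 → 3⁴ + 0⁴ + 2⁴ + 0⁴ = 81 + 0 + 16 + 0 = 97
97 = (1,4,1)_8 → 1⁴ + 4⁴ + 1⁴ = 1 + 256 + 1 = 258
258 = (4,0,2)_8 → 4⁴ + 0⁴ + 2⁴ = 256 + 0 + 16 = 272
272 = (4,2,0)_8 → 4⁴ + 2⁴ + 0⁴ = 256 + 16 + 0 = 272  — 272 already seen; the sequence cycles without reaching 1.

not base-8 4-happy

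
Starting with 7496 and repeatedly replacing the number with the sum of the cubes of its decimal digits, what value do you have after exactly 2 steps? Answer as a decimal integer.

7496 → 7³ + 4³ + 9³ + 6³ = 343 + 64 + 729 + 216 = 1352
1352 → 1³ + 3³ + 5³ + 2³ = 1 + 27 + 125 + 8 = 161

161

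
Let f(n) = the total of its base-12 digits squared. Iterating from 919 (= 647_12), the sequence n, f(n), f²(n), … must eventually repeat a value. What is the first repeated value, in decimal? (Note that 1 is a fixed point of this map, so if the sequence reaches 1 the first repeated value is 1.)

919 = (6,4,7)_12 → 6² + 4² + 7² = 36 + 16 + 49 = 101
101 = (8,5)_12 → 8² + 5² = 64 + 25 = 89
89 = (7,5)_12 → 7² + 5² = 49 + 25 = 74
74 = (6,2)_12 → 6² + 2² = 36 + 4 = 40
40 = (3,4)_12 → 3² + 4² = 9 + 16 = 25
25 = (2,1)_12 → 2² + 1² = 4 + 1 = 5
5 = (5)_12 → 5² = 25  — 25 already appeared earlier.

25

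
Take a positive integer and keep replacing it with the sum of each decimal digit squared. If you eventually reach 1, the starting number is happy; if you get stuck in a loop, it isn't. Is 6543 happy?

6543 → 6² + 5² + 4² + 3² = 36 + 25 + 16 + 9 = 86
86 → 8² + 6² = 64 + 36 = 100
100 → 1² + 0² + 0² = 1 + 0 + 0 = 1  — reached 1.

happy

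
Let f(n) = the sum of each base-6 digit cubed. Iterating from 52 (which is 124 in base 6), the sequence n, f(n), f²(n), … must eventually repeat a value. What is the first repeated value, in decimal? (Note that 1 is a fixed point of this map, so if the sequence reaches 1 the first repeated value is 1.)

73

52 = (1,2,4)_6 → 1³ + 2³ + 4³ = 1 + 8 + 64 = 73
73 = (2,0,1)_6 → 2³ + 0³ + 1³ = 8 + 0 + 1 = 9
9 = (1,3)_6 → 1³ + 3³ = 1 + 27 = 28
28 = (4,4)_6 → 4³ + 4³ = 64 + 64 = 128
128 = (3,3,2)_6 → 3³ + 3³ + 2³ = 27 + 27 + 8 = 62
62 = (1,4,2)_6 → 1³ + 4³ + 2³ = 1 + 64 + 8 = 73  — 73 already appeared earlier.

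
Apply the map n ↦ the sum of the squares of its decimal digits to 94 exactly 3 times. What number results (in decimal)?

10

94 → 9² + 4² = 81 + 16 = 97
97 → 9² + 7² = 81 + 49 = 130
130 → 1² + 3² + 0² = 1 + 9 + 0 = 10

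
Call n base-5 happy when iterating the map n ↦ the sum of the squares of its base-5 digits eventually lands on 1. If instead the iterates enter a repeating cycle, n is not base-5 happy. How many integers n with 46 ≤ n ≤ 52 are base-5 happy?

46: 46 → 18 → 18  — not base-5 happy
47: 47 → 21 → 17 → 13 → 13  — not base-5 happy
48: 48 → 26 → 2 → 4 → 16 → 10 → 4  — not base-5 happy
49: 49 → 33 → 11 → 5 → 1  — base-5 happy
50: 50 → 4 → 16 → 10 → 4  — not base-5 happy
51: 51 → 5 → 1  — base-5 happy
52: 52 → 8 → 10 → 4 → 16 → 10  — not base-5 happy
base-5 happy: 49, 51

2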